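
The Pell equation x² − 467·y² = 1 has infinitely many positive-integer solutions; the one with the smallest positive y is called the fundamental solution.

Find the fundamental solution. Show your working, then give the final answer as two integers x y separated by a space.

1625626 75225

√467 → a₀=21, period (1,1,1,1,3,…,1,1,42); ℓ=14 even so k=13
a_0=21:  p_0=21·1+0=21,  q_0=21·0+1=1
a_1=1:  p_1=1·21+1=22,  q_1=1·1+0=1
a_2=1:  p_2=1·22+21=43,  q_2=1·1+1=2
a_3=1:  p_3=1·43+22=65,  q_3=1·2+1=3
…
a_5=3:  p_5=3·108+65=389,  q_5=3·5+3=18
a_6=3:  p_6=3·389+108=1275,  q_6=3·18+5=59
…
a_9=3:  p_9=3·82767+27164=275465,  q_9=3·3830+1257=12747
a_10=1:  p_10=1·275465+82767=358232,  q_10=1·12747+3830=16577
a_11=1:  p_11=1·358232+275465=633697,  q_11=1·16577+12747=29324
a_12=1:  p_12=1·633697+358232=991929,  q_12=1·29324+16577=45901
a_13=1:  p_13=1·991929+633697=1625626,  q_13=1·45901+29324=75225
(x₁, y₁) = (1625626, 75225);  1625626² − 467·75225² = 1 ✓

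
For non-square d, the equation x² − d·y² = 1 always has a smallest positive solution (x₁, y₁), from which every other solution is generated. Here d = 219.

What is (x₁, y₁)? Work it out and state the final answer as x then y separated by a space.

74 5

√219 = [14; 1,3,1,28, …], period ℓ=4 (even) → k=3
a_0=14:  p_0=14·1+0=14,  q_0=14·0+1=1
…
a_2=3:  p_2=3·15+14=59,  q_2=3·1+1=4
a_3=1:  p_3=1·59+15=74,  q_3=1·4+1=5
→ (74, 5).  Check: 74²=5476, 219·5²=5475, difference 1.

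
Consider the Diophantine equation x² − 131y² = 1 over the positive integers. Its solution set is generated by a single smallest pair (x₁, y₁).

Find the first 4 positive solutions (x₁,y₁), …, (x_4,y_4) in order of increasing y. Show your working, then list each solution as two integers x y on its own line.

[11; 2,4,11,4,2,22] for √131; ℓ=6 ⇒ convergent index 5
k=0  a_k=11  p_k/q_k = 11/1
…
k=2  a_k=4  p_k/q_k = 103/9
…
k=4  a_k=4  p_k/q_k = 4727/413
k=5  a_k=2  p_k/q_k = 10610/927
→ (10610, 927).  Check: 10610²=112572100, 131·927²=112572099, difference 1.
(10610+927√131)^2 = 225144199 + 19670940√131
(10610+927√131)^3 = 4777559892170 + 417417345873√131
(10610+927√131)^4 = 101379820686703201 + 8857596059754120√131

10610 927
225144199 19670940
4777559892170 417417345873
101379820686703201 8857596059754120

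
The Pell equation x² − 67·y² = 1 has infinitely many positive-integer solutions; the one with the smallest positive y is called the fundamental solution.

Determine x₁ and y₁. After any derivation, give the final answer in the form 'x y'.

48842 5967

[8; 5,2,1,1,7,1,1,2,5,16] for √67; ℓ=10 ⇒ convergent index 9
i=0: a=8 ⇒ p=8, q=1
…
i=3: a=1 ⇒ p=131, q=16
i=4: a=1 ⇒ p=221, q=27
i=5: a=7 ⇒ p=1678, q=205
i=6: a=1 ⇒ p=1899, q=232
i=7: a=1 ⇒ p=3577, q=437
i=8: a=2 ⇒ p=9053, q=1106
i=9: a=5 ⇒ p=48842, q=5967
(x₁, y₁) = (48842, 5967);  48842² − 67·5967² = 1 ✓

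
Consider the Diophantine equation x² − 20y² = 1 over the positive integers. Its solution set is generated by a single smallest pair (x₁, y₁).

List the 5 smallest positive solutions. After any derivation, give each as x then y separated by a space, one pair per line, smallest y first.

9 2
161 36
2889 646
51841 11592
930249 208010

√20 = [4; 2,8, …], period ℓ=2 (even) → k=1
step 0: (4, 1)  from 4·(1,0) + (0,1)
step 1: (9, 2)  from 2·(4,1) + (1,0)
(x₁, y₁) = (9, 2);  9² − 20·2² = 1 ✓
(x_2, y_2) = (9·9 + 20·2·2, 9·2 + 2·9) = (161, 36)
(x_3, y_3) = (9·161 + 20·2·36, 9·36 + 2·161) = (2889, 646)
(x_4, y_4) = (9·2889 + 20·2·646, 9·646 + 2·2889) = (51841, 11592)
(x_5, y_5) = (9·51841 + 20·2·11592, 9·11592 + 2·51841) = (930249, 208010)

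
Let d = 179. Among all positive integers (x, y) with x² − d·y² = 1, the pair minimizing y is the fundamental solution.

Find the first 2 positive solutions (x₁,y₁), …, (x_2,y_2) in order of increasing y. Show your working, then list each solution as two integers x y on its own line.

[13; 2,1,1,1,3,…,1,2,26] for √179; ℓ=14 ⇒ convergent index 13
i=0: a=13 ⇒ p=13, q=1
i=1: a=2 ⇒ p=27, q=2
i=2: a=1 ⇒ p=40, q=3
i=3: a=1 ⇒ p=67, q=5
i=4: a=1 ⇒ p=107, q=8
…
i=6: a=5 ⇒ p=2047, q=153
i=7: a=13 ⇒ p=26999, q=2018
i=8: a=5 ⇒ p=137042, q=10243
i=9: a=3 ⇒ p=438125, q=32747
…
i=11: a=1 ⇒ p=1013292, q=75737
i=12: a=1 ⇒ p=1588459, q=118727
i=13: a=2 ⇒ p=4190210, q=313191
(x₁, y₁) = (4190210, 313191);  4190210² − 179·313191² = 1 ✓
(4190210+313191√179)^2 = 35115719688199 + 2624672120220√179

4190210 313191
35115719688199 2624672120220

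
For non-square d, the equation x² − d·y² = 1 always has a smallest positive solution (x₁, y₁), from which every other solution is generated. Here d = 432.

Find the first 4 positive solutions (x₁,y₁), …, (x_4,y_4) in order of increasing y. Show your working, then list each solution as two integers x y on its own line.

1351 65
3650401 175630
9863382151 474552195
26650854921601 1282239855260

√432 → a₀=20, period (1,3,1,1,1,3,1,40); ℓ=8 even so k=7
i=0: a=20 ⇒ p=20, q=1
i=1: a=1 ⇒ p=21, q=1
…
i=3: a=1 ⇒ p=104, q=5
i=4: a=1 ⇒ p=187, q=9
…
i=6: a=3 ⇒ p=1060, q=51
i=7: a=1 ⇒ p=1351, q=65
→ (1351, 65).  Check: 1351²=1825201, 432·65²=1825200, difference 1.
n=2: (1351,65)∘(1351,65) = (1351·1351+432·65·65, 1351·65+65·1351) = (3650401,175630)
n=3: (3650401,175630)∘(1351,65) = (1351·3650401+432·65·175630, 1351·175630+65·3650401) = (9863382151,474552195)
n=4: (9863382151,474552195)∘(1351,65) = (1351·9863382151+432·65·474552195, 1351·474552195+65·9863382151) = (26650854921601,1282239855260)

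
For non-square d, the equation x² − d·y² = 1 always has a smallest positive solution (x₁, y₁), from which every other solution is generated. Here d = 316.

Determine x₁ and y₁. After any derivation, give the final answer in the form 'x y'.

√316 → a₀=17, period (1,3,2,8,2,3,1,34); ℓ=8 even so k=7
k=0  a_k=17  p_k/q_k = 17/1
…
k=3  a_k=2  p_k/q_k = 160/9
k=4  a_k=8  p_k/q_k = 1351/76
k=5  a_k=2  p_k/q_k = 2862/161
k=6  a_k=3  p_k/q_k = 9937/559
k=7  a_k=1  p_k/q_k = 12799/720
fundamental: x₁=12799, y₁=720  (since 163814401 − 316·518400 = 1)

12799 720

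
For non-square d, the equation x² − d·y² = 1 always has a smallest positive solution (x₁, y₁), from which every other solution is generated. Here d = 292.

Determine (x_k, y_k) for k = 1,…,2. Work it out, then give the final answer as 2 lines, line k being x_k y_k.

√292 → a₀=17, period (11,2,1,3,8,3,1,2,11,34); ℓ=10 even so k=9
a_0=17:  p_0=17·1+0=17,  q_0=17·0+1=1
a_1=11:  p_1=11·17+1=188,  q_1=11·1+0=11
a_2=2:  p_2=2·188+17=393,  q_2=2·11+1=23
a_3=1:  p_3=1·393+188=581,  q_3=1·23+11=34
a_4=3:  p_4=3·581+393=2136,  q_4=3·34+23=125
…
a_6=3:  p_6=3·17669+2136=55143,  q_6=3·1034+125=3227
a_7=1:  p_7=1·55143+17669=72812,  q_7=1·3227+1034=4261
a_8=2:  p_8=2·72812+55143=200767,  q_8=2·4261+3227=11749
a_9=11:  p_9=11·200767+72812=2281249,  q_9=11·11749+4261=133500
→ (2281249, 133500).  Check: 2281249²=5204097000001, 292·133500²=5204097000000, difference 1.
n=2: (2281249,133500)∘(2281249,133500) = (2281249·2281249+292·133500·133500, 2281249·133500+133500·2281249) = (10408194000001,609093483000)

2281249 133500
10408194000001 609093483000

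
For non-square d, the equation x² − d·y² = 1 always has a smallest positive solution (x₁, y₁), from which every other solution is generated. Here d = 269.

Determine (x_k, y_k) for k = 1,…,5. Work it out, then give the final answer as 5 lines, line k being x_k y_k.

√269 → a₀=16, period (2,2,32); ℓ=3 odd so k=5
i=0: a=16 ⇒ p=16, q=1
i=1: a=2 ⇒ p=33, q=2
i=2: a=2 ⇒ p=82, q=5
…
i=4: a=2 ⇒ p=5396, q=329
i=5: a=2 ⇒ p=13449, q=820
fundamental: x₁=13449, y₁=820  (since 180875601 − 269·672400 = 1)
k=2:  x_2 = 13449·13449+269·820·820 = 361751201,  y_2 = 13449·820+820·13449 = 22056360
k=3:  x_3 = 13449·361751201+269·820·22056360 = 9730383791049,  y_3 = 13449·22056360+820·361751201 = 593271970460
k=4:  x_4 = 13449·9730383791049+269·820·593271970460 = 261727862849884801,  y_4 = 13449·593271970460+820·9730383791049 = 15957829439376720
k=5:  x_5 = 13449·261727862849884801+269·820·15957829439376720 = 7039956045205817586249,  y_5 = 13449·15957829439376720+820·261727862849884801 = 429233695667083044100

13449 820
361751201 22056360
9730383791049 593271970460
261727862849884801 15957829439376720
7039956045205817586249 429233695667083044100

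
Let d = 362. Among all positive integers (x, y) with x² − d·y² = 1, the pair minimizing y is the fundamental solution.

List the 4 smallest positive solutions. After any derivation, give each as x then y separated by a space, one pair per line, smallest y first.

d=362: √d = [19; 38] (ℓ=1, odd), read p_1/q_1
i=0: a=19 ⇒ p=19, q=1
i=1: a=38 ⇒ p=723, q=38
→ (723, 38).  Check: 723²=522729, 362·38²=522728, difference 1.
n=2: (723,38)∘(723,38) = (723·723+362·38·38, 723·38+38·723) = (1045457,54948)
n=3: (1045457,54948)∘(723,38) = (723·1045457+362·38·54948, 723·54948+38·1045457) = (1511730099,79454770)
n=4: (1511730099,79454770)∘(723,38) = (723·1511730099+362·38·79454770, 723·79454770+38·1511730099) = (2185960677697,114891542472)

723 38
1045457 54948
1511730099 79454770
2185960677697 114891542472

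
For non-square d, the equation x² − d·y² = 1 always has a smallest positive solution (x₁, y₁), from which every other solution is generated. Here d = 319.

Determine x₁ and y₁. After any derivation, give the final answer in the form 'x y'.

√319 → a₀=17, period (1,6,5,1,4,…,6,1,34); ℓ=14 even so k=13
k=0  a_k=17  p_k/q_k = 17/1
k=1  a_k=1  p_k/q_k = 18/1
k=2  a_k=6  p_k/q_k = 125/7
k=3  a_k=5  p_k/q_k = 643/36
…
k=5  a_k=4  p_k/q_k = 3715/208
k=6  a_k=3  p_k/q_k = 11913/667
k=7  a_k=1  p_k/q_k = 15628/875
k=8  a_k=3  p_k/q_k = 58797/3292
k=9  a_k=4  p_k/q_k = 250816/14043
k=10  a_k=1  p_k/q_k = 309613/17335
k=11  a_k=5  p_k/q_k = 1798881/100718
k=12  a_k=6  p_k/q_k = 11102899/621643
k=13  a_k=1  p_k/q_k = 12901780/722361
→ (12901780, 722361).  Check: 12901780²=166455927168400, 319·722361²=166455927168399, difference 1.

12901780 722361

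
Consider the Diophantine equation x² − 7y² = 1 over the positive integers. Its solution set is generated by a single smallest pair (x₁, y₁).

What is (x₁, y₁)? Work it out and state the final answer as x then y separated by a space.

8 3

√7 → a₀=2, period (1,1,1,4); ℓ=4 even so k=3
i=0: a=2 ⇒ p=2, q=1
…
i=2: a=1 ⇒ p=5, q=2
i=3: a=1 ⇒ p=8, q=3
(x₁, y₁) = (8, 3);  8² − 7·3² = 1 ✓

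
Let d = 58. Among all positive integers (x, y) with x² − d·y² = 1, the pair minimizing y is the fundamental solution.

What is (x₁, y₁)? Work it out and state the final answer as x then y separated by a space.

19603 2574

√58 = [7; 1,1,1,1,1,1,14, …], period ℓ=7 (odd) → k=13
step 0: (7, 1)  from 7·(1,0) + (0,1)
…
step 2: (15, 2)  from 1·(8,1) + (7,1)
…
step 4: (38, 5)  from 1·(23,3) + (15,2)
step 5: (61, 8)  from 1·(38,5) + (23,3)
…
step 9: (2993, 393)  from 1·(1546,203) + (1447,190)
step 10: (4539, 596)  from 1·(2993,393) + (1546,203)
…
step 12: (12071, 1585)  from 1·(7532,989) + (4539,596)
step 13: (19603, 2574)  from 1·(12071,1585) + (7532,989)
→ (19603, 2574).  Check: 19603²=384277609, 58·2574²=384277608, difference 1.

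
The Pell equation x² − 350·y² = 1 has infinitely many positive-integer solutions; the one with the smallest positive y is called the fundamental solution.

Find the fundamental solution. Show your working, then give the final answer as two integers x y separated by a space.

449 24

√350 → a₀=18, period (1,2,2,2,1,36); ℓ=6 even so k=5
a_0=18:  p_0=18·1+0=18,  q_0=18·0+1=1
a_1=1:  p_1=1·18+1=19,  q_1=1·1+0=1
…
a_3=2:  p_3=2·56+19=131,  q_3=2·3+1=7
a_4=2:  p_4=2·131+56=318,  q_4=2·7+3=17
a_5=1:  p_5=1·318+131=449,  q_5=1·17+7=24
(x₁, y₁) = (449, 24);  449² − 350·24² = 1 ✓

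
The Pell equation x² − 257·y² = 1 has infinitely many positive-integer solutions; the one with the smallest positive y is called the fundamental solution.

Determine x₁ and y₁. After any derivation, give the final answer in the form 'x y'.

√257 = [16; 32, …], period ℓ=1 (odd) → k=1
step 0: (16, 1)  from 16·(1,0) + (0,1)
step 1: (513, 32)  from 32·(16,1) + (1,0)
fundamental: x₁=513, y₁=32  (since 263169 − 257·1024 = 1)

513 32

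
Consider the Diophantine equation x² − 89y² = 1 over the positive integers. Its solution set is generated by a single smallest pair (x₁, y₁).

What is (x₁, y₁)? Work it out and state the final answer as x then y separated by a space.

√89 = [9; 2,3,3,2,18, …], period ℓ=5 (odd) → k=9
a_0=9:  p_0=9·1+0=9,  q_0=9·0+1=1
a_1=2:  p_1=2·9+1=19,  q_1=2·1+0=2
…
a_5=18:  p_5=18·500+217=9217,  q_5=18·53+23=977
a_6=2:  p_6=2·9217+500=18934,  q_6=2·977+53=2007
…
a_8=3:  p_8=3·66019+18934=216991,  q_8=3·6998+2007=23001
a_9=2:  p_9=2·216991+66019=500001,  q_9=2·23001+6998=53000
(x₁, y₁) = (500001, 53000);  500001² − 89·53000² = 1 ✓

500001 53000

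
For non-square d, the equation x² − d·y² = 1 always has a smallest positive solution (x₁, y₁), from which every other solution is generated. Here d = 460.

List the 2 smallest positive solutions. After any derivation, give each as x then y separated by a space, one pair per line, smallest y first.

2535751 118230
12860066268001 599603681460

d=460: √d = [21; 2,4,3,1,2,10,2,1,3,4,2,42] (ℓ=12, even), read p_11/q_11
step 0: (21, 1)  from 21·(1,0) + (0,1)
…
step 2: (193, 9)  from 4·(43,2) + (21,1)
…
step 7: (48922, 2281)  from 2·(23335,1088) + (2252,105)
…
step 9: (265693, 12388)  from 3·(72257,3369) + (48922,2281)
step 10: (1135029, 52921)  from 4·(265693,12388) + (72257,3369)
step 11: (2535751, 118230)  from 2·(1135029,52921) + (265693,12388)
fundamental: x₁=2535751, y₁=118230  (since 6430033134001 − 460·13978332900 = 1)
(x_2, y_2) = (2535751·2535751 + 460·118230·118230, 2535751·118230 + 118230·2535751) = (12860066268001, 599603681460)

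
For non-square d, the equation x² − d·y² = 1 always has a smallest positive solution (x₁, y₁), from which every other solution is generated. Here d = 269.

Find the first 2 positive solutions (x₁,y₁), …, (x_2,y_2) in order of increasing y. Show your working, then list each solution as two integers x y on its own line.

√269 = [16; 2,2,32, …], period ℓ=3 (odd) → k=5
k=0  a_k=16  p_k/q_k = 16/1
k=1  a_k=2  p_k/q_k = 33/2
…
k=4  a_k=2  p_k/q_k = 5396/329
k=5  a_k=2  p_k/q_k = 13449/820
(x₁, y₁) = (13449, 820);  13449² − 269·820² = 1 ✓
(13449+820√269)^2 = 361751201 + 22056360√269

13449 820
361751201 22056360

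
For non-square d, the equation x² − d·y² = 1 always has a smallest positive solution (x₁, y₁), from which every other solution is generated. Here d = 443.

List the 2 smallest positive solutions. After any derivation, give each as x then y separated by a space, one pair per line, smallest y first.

√443 → a₀=21, period (21,42); ℓ=2 even so k=1
step 0: (21, 1)  from 21·(1,0) + (0,1)
step 1: (442, 21)  from 21·(21,1) + (1,0)
fundamental: x₁=442, y₁=21  (since 195364 − 443·441 = 1)
n=2: (442,21)∘(442,21) = (442·442+443·21·21, 442·21+21·442) = (390727,18564)

442 21
390727 18564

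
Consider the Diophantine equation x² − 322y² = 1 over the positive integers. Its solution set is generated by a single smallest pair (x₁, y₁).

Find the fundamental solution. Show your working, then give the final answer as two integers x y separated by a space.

323 18

[17; 1,16,1,34] for √322; ℓ=4 ⇒ convergent index 3
i=0: a=17 ⇒ p=17, q=1
…
i=2: a=16 ⇒ p=305, q=17
i=3: a=1 ⇒ p=323, q=18
→ (323, 18).  Check: 323²=104329, 322·18²=104328, difference 1.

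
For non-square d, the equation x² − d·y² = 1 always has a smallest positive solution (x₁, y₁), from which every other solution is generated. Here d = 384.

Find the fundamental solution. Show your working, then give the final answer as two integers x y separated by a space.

4801 245

√384 → a₀=19, period (1,1,2,9,2,1,1,38); ℓ=8 even so k=7
k=0  a_k=19  p_k/q_k = 19/1
…
k=2  a_k=1  p_k/q_k = 39/2
…
k=6  a_k=1  p_k/q_k = 2861/146
k=7  a_k=1  p_k/q_k = 4801/245
fundamental: x₁=4801, y₁=245  (since 23049601 − 384·60025 = 1)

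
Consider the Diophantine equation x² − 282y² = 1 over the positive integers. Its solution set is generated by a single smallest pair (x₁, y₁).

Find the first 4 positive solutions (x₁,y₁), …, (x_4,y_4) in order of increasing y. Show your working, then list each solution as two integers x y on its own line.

2351 140
11054401 658280
51977791151 3095232420
244399562937601 14553782180560

√282 = [16; 1,3,1,4,1,3,1,32, …], period ℓ=8 (even) → k=7
k=0  a_k=16  p_k/q_k = 16/1
…
k=2  a_k=3  p_k/q_k = 67/4
…
k=6  a_k=3  p_k/q_k = 1864/111
k=7  a_k=1  p_k/q_k = 2351/140
→ (2351, 140).  Check: 2351²=5527201, 282·140²=5527200, difference 1.
(2351+140√282)^2 = 11054401 + 658280√282
(2351+140√282)^3 = 51977791151 + 3095232420√282
(2351+140√282)^4 = 244399562937601 + 14553782180560√282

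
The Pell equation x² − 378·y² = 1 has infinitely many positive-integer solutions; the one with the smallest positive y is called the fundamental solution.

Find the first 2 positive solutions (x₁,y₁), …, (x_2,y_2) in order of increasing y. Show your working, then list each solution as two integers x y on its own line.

√378 → a₀=19, period (2,3,1,4,1,3,2,38); ℓ=8 even so k=7
a_0=19:  p_0=19·1+0=19,  q_0=19·0+1=1
a_1=2:  p_1=2·19+1=39,  q_1=2·1+0=2
a_2=3:  p_2=3·39+19=136,  q_2=3·2+1=7
a_3=1:  p_3=1·136+39=175,  q_3=1·7+2=9
a_4=4:  p_4=4·175+136=836,  q_4=4·9+7=43
a_5=1:  p_5=1·836+175=1011,  q_5=1·43+9=52
a_6=3:  p_6=3·1011+836=3869,  q_6=3·52+43=199
a_7=2:  p_7=2·3869+1011=8749,  q_7=2·199+52=450
fundamental: x₁=8749, y₁=450  (since 76545001 − 378·202500 = 1)
n=2: (8749,450)∘(8749,450) = (8749·8749+378·450·450, 8749·450+450·8749) = (153090001,7874100)

8749 450
153090001 7874100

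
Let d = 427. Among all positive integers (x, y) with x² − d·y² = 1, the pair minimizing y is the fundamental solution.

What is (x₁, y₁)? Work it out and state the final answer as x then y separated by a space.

62 3

[20; 1,1,1,40] for √427; ℓ=4 ⇒ convergent index 3
k=0  a_k=20  p_k/q_k = 20/1
…
k=2  a_k=1  p_k/q_k = 41/2
k=3  a_k=1  p_k/q_k = 62/3
(x₁, y₁) = (62, 3);  62² − 427·3² = 1 ✓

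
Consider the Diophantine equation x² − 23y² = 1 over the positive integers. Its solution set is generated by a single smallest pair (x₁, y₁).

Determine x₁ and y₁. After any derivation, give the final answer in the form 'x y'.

√23 → a₀=4, period (1,3,1,8); ℓ=4 even so k=3
step 0: (4, 1)  from 4·(1,0) + (0,1)
step 1: (5, 1)  from 1·(4,1) + (1,0)
step 2: (19, 4)  from 3·(5,1) + (4,1)
step 3: (24, 5)  from 1·(19,4) + (5,1)
→ (24, 5).  Check: 24²=576, 23·5²=575, difference 1.

24 5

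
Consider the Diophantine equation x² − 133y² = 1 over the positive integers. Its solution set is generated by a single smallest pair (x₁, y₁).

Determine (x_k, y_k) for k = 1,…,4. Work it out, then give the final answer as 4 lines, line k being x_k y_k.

2588599 224460
13401689565601 1162073863080
69383200415647777399 6016286479789825380
359210566425477440164982401 31147506330593762303822160

√133 → a₀=11, period (1,1,7,5,1,…,1,1,22); ℓ=16 even so k=15
i=0: a=11 ⇒ p=11, q=1
…
i=2: a=1 ⇒ p=23, q=2
…
i=4: a=5 ⇒ p=888, q=77
i=5: a=1 ⇒ p=1061, q=92
…
i=8: a=2 ⇒ p=7969, q=691
…
i=10: a=1 ⇒ p=18948, q=1643
…
i=13: a=7 ⇒ p=1210008, q=104921
i=14: a=1 ⇒ p=1378591, q=119539
i=15: a=1 ⇒ p=2588599, q=224460
(x₁, y₁) = (2588599, 224460);  2588599² − 133·224460² = 1 ✓
(x_2, y_2) = (2588599·2588599 + 133·224460·224460, 2588599·224460 + 224460·2588599) = (13401689565601, 1162073863080)
(x_3, y_3) = (2588599·13401689565601 + 133·224460·1162073863080, 2588599·1162073863080 + 224460·13401689565601) = (69383200415647777399, 6016286479789825380)
(x_4, y_4) = (2588599·69383200415647777399 + 133·224460·6016286479789825380, 2588599·6016286479789825380 + 224460·69383200415647777399) = (359210566425477440164982401, 31147506330593762303822160)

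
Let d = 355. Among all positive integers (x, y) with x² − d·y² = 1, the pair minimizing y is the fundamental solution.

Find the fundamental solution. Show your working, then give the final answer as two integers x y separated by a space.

954809 50676

√355 = [18; 1,5,3,3,1,6,1,3,3,5,1,36, …], period ℓ=12 (even) → k=11
step 0: (18, 1)  from 18·(1,0) + (0,1)
…
step 2: (113, 6)  from 5·(19,1) + (18,1)
step 3: (358, 19)  from 3·(113,6) + (19,1)
…
step 5: (1545, 82)  from 1·(1187,63) + (358,19)
step 6: (10457, 555)  from 6·(1545,82) + (1187,63)
step 7: (12002, 637)  from 1·(10457,555) + (1545,82)
…
step 10: (803418, 42641)  from 5·(151391,8035) + (46463,2466)
step 11: (954809, 50676)  from 1·(803418,42641) + (151391,8035)
fundamental: x₁=954809, y₁=50676  (since 911660226481 − 355·2568056976 = 1)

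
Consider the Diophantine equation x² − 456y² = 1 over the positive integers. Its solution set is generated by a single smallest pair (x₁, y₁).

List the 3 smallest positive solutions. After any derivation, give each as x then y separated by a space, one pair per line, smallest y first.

1025 48
2101249 98400
4307559425 201719952

√456 → a₀=21, period (2,1,4,1,2,42); ℓ=6 even so k=5
a_0=21:  p_0=21·1+0=21,  q_0=21·0+1=1
a_1=2:  p_1=2·21+1=43,  q_1=2·1+0=2
a_2=1:  p_2=1·43+21=64,  q_2=1·2+1=3
…
a_4=1:  p_4=1·299+64=363,  q_4=1·14+3=17
a_5=2:  p_5=2·363+299=1025,  q_5=2·17+14=48
→ (1025, 48).  Check: 1025²=1050625, 456·48²=1050624, difference 1.
k=2:  x_2 = 1025·1025+456·48·48 = 2101249,  y_2 = 1025·48+48·1025 = 98400
k=3:  x_3 = 1025·2101249+456·48·98400 = 4307559425,  y_3 = 1025·98400+48·2101249 = 201719952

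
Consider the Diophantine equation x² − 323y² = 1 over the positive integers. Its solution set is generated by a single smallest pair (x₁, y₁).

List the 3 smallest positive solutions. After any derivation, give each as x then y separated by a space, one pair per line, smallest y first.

d=323: √d = [17; 1,34] (ℓ=2, even), read p_1/q_1
a_0=17:  p_0=17·1+0=17,  q_0=17·0+1=1
a_1=1:  p_1=1·17+1=18,  q_1=1·1+0=1
fundamental: x₁=18, y₁=1  (since 324 − 323·1 = 1)
(x_2, y_2) = (18·18 + 323·1·1, 18·1 + 1·18) = (647, 36)
(x_3, y_3) = (18·647 + 323·1·36, 18·36 + 1·647) = (23274, 1295)

18 1
647 36
23274 1295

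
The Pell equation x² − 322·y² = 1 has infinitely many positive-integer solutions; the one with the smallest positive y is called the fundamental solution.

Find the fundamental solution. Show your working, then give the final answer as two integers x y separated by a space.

323 18

[17; 1,16,1,34] for √322; ℓ=4 ⇒ convergent index 3
step 0: (17, 1)  from 17·(1,0) + (0,1)
…
step 2: (305, 17)  from 16·(18,1) + (17,1)
step 3: (323, 18)  from 1·(305,17) + (18,1)
(x₁, y₁) = (323, 18);  323² − 322·18² = 1 ✓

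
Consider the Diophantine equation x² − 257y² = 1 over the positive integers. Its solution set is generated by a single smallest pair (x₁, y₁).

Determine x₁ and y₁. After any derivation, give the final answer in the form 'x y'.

513 32

√257 → a₀=16, period (32); ℓ=1 odd so k=1
step 0: (16, 1)  from 16·(1,0) + (0,1)
step 1: (513, 32)  from 32·(16,1) + (1,0)
(x₁, y₁) = (513, 32);  513² − 257·32² = 1 ✓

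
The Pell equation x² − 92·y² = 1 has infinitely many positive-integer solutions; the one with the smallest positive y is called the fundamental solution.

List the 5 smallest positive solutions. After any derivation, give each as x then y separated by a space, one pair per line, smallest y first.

√92 = [9; 1,1,2,4,2,1,1,18, …], period ℓ=8 (even) → k=7
i=0: a=9 ⇒ p=9, q=1
…
i=2: a=1 ⇒ p=19, q=2
i=3: a=2 ⇒ p=48, q=5
i=4: a=4 ⇒ p=211, q=22
i=5: a=2 ⇒ p=470, q=49
i=6: a=1 ⇒ p=681, q=71
i=7: a=1 ⇒ p=1151, q=120
fundamental: x₁=1151, y₁=120  (since 1324801 − 92·14400 = 1)
(x_2, y_2) = (1151·1151 + 92·120·120, 1151·120 + 120·1151) = (2649601, 276240)
(x_3, y_3) = (1151·2649601 + 92·120·276240, 1151·276240 + 120·2649601) = (6099380351, 635904360)
(x_4, y_4) = (1151·6099380351 + 92·120·635904360, 1151·635904360 + 120·6099380351) = (14040770918401, 1463851560480)
(x_5, y_5) = (1151·14040770918401 + 92·120·1463851560480, 1151·1463851560480 + 120·14040770918401) = (32321848554778751, 3369785656320600)

1151 120
2649601 276240
6099380351 635904360
14040770918401 1463851560480
32321848554778751 3369785656320600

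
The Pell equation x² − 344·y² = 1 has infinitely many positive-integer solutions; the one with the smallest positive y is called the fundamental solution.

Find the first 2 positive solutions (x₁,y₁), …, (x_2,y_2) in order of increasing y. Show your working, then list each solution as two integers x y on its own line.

10405 561
216528049 11674410

[18; 1,1,4,1,3,1,4,1,1,36] for √344; ℓ=10 ⇒ convergent index 9
k=0  a_k=18  p_k/q_k = 18/1
k=1  a_k=1  p_k/q_k = 19/1
…
k=3  a_k=4  p_k/q_k = 167/9
k=4  a_k=1  p_k/q_k = 204/11
…
k=6  a_k=1  p_k/q_k = 983/53
…
k=8  a_k=1  p_k/q_k = 5694/307
k=9  a_k=1  p_k/q_k = 10405/561
fundamental: x₁=10405, y₁=561  (since 108264025 − 344·314721 = 1)
n=2: (10405,561)∘(10405,561) = (10405·10405+344·561·561, 10405·561+561·10405) = (216528049,11674410)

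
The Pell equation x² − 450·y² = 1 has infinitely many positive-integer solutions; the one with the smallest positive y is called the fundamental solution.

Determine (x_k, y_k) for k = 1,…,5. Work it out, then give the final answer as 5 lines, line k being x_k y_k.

d=450: √d = [21; 4,1,2,4,2,1,4,42] (ℓ=8, even), read p_7/q_7
k=0  a_k=21  p_k/q_k = 21/1
…
k=2  a_k=1  p_k/q_k = 106/5
k=3  a_k=2  p_k/q_k = 297/14
k=4  a_k=4  p_k/q_k = 1294/61
k=5  a_k=2  p_k/q_k = 2885/136
k=6  a_k=1  p_k/q_k = 4179/197
k=7  a_k=4  p_k/q_k = 19601/924
→ (19601, 924).  Check: 19601²=384199201, 450·924²=384199200, difference 1.
k=2:  x_2 = 19601·19601+450·924·924 = 768398401,  y_2 = 19601·924+924·19601 = 36222648
k=3:  x_3 = 19601·768398401+450·924·36222648 = 30122754096401,  y_3 = 19601·36222648+924·768398401 = 1420000245972
k=4:  x_4 = 19601·30122754096401+450·924·1420000245972 = 1180872205318713601,  y_4 = 19601·1420000245972+924·30122754096401 = 55666849606371696
k=5:  x_5 = 19601·1180872205318713601+450·924·55666849606371696 = 46292552162781456490001,  y_5 = 19601·55666849606371696+924·1180872205318713601 = 2182251836848982980620

19601 924
768398401 36222648
30122754096401 1420000245972
1180872205318713601 55666849606371696
46292552162781456490001 2182251836848982980620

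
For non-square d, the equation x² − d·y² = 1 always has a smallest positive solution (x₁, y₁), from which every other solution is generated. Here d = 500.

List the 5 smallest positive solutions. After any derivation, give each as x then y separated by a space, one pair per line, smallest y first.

930249 41602
1730726404001 77400437796
3220013013190122249 144003359718540806
5990827771012465337616001 267917962749548332043592
11145923086309929722690704506249 498460833859465169310720288010

√500 → a₀=22, period (2,1,3,2,1,…,1,2,44); ℓ=14 even so k=13
i=0: a=22 ⇒ p=22, q=1
…
i=2: a=1 ⇒ p=67, q=3
…
i=5: a=1 ⇒ p=805, q=36
…
i=9: a=1 ⇒ p=30254, q=1353
…
i=12: a=1 ⇒ p=335522, q=15005
i=13: a=2 ⇒ p=930249, q=41602
→ (930249, 41602).  Check: 930249²=865363202001, 500·41602²=865363202000, difference 1.
(930249+41602√500)^2 = 1730726404001 + 77400437796√500
(930249+41602√500)^3 = 3220013013190122249 + 144003359718540806√500
(930249+41602√500)^4 = 5990827771012465337616001 + 267917962749548332043592√500
(930249+41602√500)^5 = 11145923086309929722690704506249 + 498460833859465169310720288010√500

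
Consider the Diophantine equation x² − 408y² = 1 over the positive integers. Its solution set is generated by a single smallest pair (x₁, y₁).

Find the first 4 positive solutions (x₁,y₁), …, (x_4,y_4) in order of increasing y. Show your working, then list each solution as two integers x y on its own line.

101 5
20401 1010
4120901 204015
832401601 41210020

√408 = [20; 5,40, …], period ℓ=2 (even) → k=1
a_0=20:  p_0=20·1+0=20,  q_0=20·0+1=1
a_1=5:  p_1=5·20+1=101,  q_1=5·1+0=5
fundamental: x₁=101, y₁=5  (since 10201 − 408·25 = 1)
k=2:  x_2 = 101·101+408·5·5 = 20401,  y_2 = 101·5+5·101 = 1010
k=3:  x_3 = 101·20401+408·5·1010 = 4120901,  y_3 = 101·1010+5·20401 = 204015
k=4:  x_4 = 101·4120901+408·5·204015 = 832401601,  y_4 = 101·204015+5·4120901 = 41210020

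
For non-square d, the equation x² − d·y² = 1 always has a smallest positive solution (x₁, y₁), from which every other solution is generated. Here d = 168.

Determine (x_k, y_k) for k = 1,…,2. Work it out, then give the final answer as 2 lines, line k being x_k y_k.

13 1
337 26

√168 → a₀=12, period (1,24); ℓ=2 even so k=1
i=0: a=12 ⇒ p=12, q=1
i=1: a=1 ⇒ p=13, q=1
fundamental: x₁=13, y₁=1  (since 169 − 168·1 = 1)
(13+1√168)^2 = 337 + 26√168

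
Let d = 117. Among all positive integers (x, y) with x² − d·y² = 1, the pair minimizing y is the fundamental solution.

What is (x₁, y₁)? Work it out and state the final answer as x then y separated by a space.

√117 → a₀=10, period (1,4,2,4,1,20); ℓ=6 even so k=5
step 0: (10, 1)  from 10·(1,0) + (0,1)
…
step 4: (530, 49)  from 4·(119,11) + (54,5)
step 5: (649, 60)  from 1·(530,49) + (119,11)
→ (649, 60).  Check: 649²=421201, 117·60²=421200, difference 1.

649 60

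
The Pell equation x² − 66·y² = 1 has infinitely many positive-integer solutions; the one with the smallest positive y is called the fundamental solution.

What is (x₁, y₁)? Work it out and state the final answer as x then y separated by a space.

65 8

√66 → a₀=8, period (8,16); ℓ=2 even so k=1
step 0: (8, 1)  from 8·(1,0) + (0,1)
step 1: (65, 8)  from 8·(8,1) + (1,0)
fundamental: x₁=65, y₁=8  (since 4225 − 66·64 = 1)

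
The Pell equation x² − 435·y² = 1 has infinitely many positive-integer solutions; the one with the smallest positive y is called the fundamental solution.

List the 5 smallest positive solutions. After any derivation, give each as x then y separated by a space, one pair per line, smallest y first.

146 7
42631 2044
12448106 596841
3634804321 174275528
1061350413626 50887857335

√435 = [20; 1,5,1,40, …], period ℓ=4 (even) → k=3
a_0=20:  p_0=20·1+0=20,  q_0=20·0+1=1
…
a_2=5:  p_2=5·21+20=125,  q_2=5·1+1=6
a_3=1:  p_3=1·125+21=146,  q_3=1·6+1=7
fundamental: x₁=146, y₁=7  (since 21316 − 435·49 = 1)
(x_2, y_2) = (146·146 + 435·7·7, 146·7 + 7·146) = (42631, 2044)
(x_3, y_3) = (146·42631 + 435·7·2044, 146·2044 + 7·42631) = (12448106, 596841)
(x_4, y_4) = (146·12448106 + 435·7·596841, 146·596841 + 7·12448106) = (3634804321, 174275528)
(x_5, y_5) = (146·3634804321 + 435·7·174275528, 146·174275528 + 7·3634804321) = (1061350413626, 50887857335)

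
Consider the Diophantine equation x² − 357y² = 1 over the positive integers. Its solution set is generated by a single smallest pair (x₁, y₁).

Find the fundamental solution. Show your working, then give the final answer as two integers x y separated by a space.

3401 180

d=357: √d = [18; 1,8,2,8,1,36] (ℓ=6, even), read p_5/q_5
a_0=18:  p_0=18·1+0=18,  q_0=18·0+1=1
a_1=1:  p_1=1·18+1=19,  q_1=1·1+0=1
…
a_4=8:  p_4=8·359+170=3042,  q_4=8·19+9=161
a_5=1:  p_5=1·3042+359=3401,  q_5=1·161+19=180
(x₁, y₁) = (3401, 180);  3401² − 357·180² = 1 ✓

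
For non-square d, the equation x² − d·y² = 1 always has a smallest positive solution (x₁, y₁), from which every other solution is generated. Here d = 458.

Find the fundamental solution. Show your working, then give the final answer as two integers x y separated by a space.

22899 1070

[21; 2,2,42] for √458; ℓ=3 ⇒ convergent index 5
step 0: (21, 1)  from 21·(1,0) + (0,1)
…
step 4: (9181, 429)  from 2·(4537,212) + (107,5)
step 5: (22899, 1070)  from 2·(9181,429) + (4537,212)
fundamental: x₁=22899, y₁=1070  (since 524364201 − 458·1144900 = 1)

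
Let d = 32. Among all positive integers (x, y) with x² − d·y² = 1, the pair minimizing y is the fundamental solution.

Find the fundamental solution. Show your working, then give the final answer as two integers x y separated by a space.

17 3

√32 = [5; 1,1,1,10, …], period ℓ=4 (even) → k=3
a_0=5:  p_0=5·1+0=5,  q_0=5·0+1=1
a_1=1:  p_1=1·5+1=6,  q_1=1·1+0=1
a_2=1:  p_2=1·6+5=11,  q_2=1·1+1=2
a_3=1:  p_3=1·11+6=17,  q_3=1·2+1=3
→ (17, 3).  Check: 17²=289, 32·3²=288, difference 1.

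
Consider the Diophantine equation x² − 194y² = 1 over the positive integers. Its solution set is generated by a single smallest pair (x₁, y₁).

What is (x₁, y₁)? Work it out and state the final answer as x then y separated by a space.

195 14

[13; 1,12,1,26] for √194; ℓ=4 ⇒ convergent index 3
i=0: a=13 ⇒ p=13, q=1
…
i=2: a=12 ⇒ p=181, q=13
i=3: a=1 ⇒ p=195, q=14
→ (195, 14).  Check: 195²=38025, 194·14²=38024, difference 1.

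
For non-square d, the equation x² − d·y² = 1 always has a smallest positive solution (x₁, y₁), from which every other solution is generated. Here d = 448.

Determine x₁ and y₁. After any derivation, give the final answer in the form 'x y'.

127 6

√448 → a₀=21, period (6,42); ℓ=2 even so k=1
a_0=21:  p_0=21·1+0=21,  q_0=21·0+1=1
a_1=6:  p_1=6·21+1=127,  q_1=6·1+0=6
(x₁, y₁) = (127, 6);  127² − 448·6² = 1 ✓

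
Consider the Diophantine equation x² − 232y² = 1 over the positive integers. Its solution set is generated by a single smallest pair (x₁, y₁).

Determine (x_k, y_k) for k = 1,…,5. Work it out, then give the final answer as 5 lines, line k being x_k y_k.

√232 → a₀=15, period (4,3,7,3,4,30); ℓ=6 even so k=5
k=0  a_k=15  p_k/q_k = 15/1
…
k=3  a_k=7  p_k/q_k = 1447/95
k=4  a_k=3  p_k/q_k = 4539/298
k=5  a_k=4  p_k/q_k = 19603/1287
fundamental: x₁=19603, y₁=1287  (since 384277609 − 232·1656369 = 1)
(19603+1287√232)^2 = 768555217 + 50458122√232
(19603+1287√232)^3 = 30131975818099 + 1978261129845√232
(19603+1287√232)^4 = 1181354243155834177 + 77559705806244948√232
(19603+1287√232)^5 = 46316174427035658925363 + 3040805823861378301443√232

19603 1287
768555217 50458122
30131975818099 1978261129845
1181354243155834177 77559705806244948
46316174427035658925363 3040805823861378301443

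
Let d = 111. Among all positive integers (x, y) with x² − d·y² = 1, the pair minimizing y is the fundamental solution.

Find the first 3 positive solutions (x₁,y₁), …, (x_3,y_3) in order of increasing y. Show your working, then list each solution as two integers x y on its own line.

295 28
174049 16520
102688615 9746772

√111 → a₀=10, period (1,1,6,1,1,20); ℓ=6 even so k=5
step 0: (10, 1)  from 10·(1,0) + (0,1)
…
step 3: (137, 13)  from 6·(21,2) + (11,1)
step 4: (158, 15)  from 1·(137,13) + (21,2)
step 5: (295, 28)  from 1·(158,15) + (137,13)
fundamental: x₁=295, y₁=28  (since 87025 − 111·784 = 1)
n=2: (295,28)∘(295,28) = (295·295+111·28·28, 295·28+28·295) = (174049,16520)
n=3: (174049,16520)∘(295,28) = (295·174049+111·28·16520, 295·16520+28·174049) = (102688615,9746772)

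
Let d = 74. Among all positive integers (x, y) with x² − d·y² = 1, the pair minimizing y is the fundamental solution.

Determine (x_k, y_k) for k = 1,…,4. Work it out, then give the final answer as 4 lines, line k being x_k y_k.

3699 430
27365201 3181140
202447753299 23534073290
1497708451540801 174105071018280

[8; 1,1,1,1,16] for √74; ℓ=5 ⇒ convergent index 9
step 0: (8, 1)  from 8·(1,0) + (0,1)
step 1: (9, 1)  from 1·(8,1) + (1,0)
step 2: (17, 2)  from 1·(9,1) + (8,1)
step 3: (26, 3)  from 1·(17,2) + (9,1)
…
step 5: (714, 83)  from 16·(43,5) + (26,3)
step 6: (757, 88)  from 1·(714,83) + (43,5)
step 7: (1471, 171)  from 1·(757,88) + (714,83)
step 8: (2228, 259)  from 1·(1471,171) + (757,88)
step 9: (3699, 430)  from 1·(2228,259) + (1471,171)
(x₁, y₁) = (3699, 430);  3699² − 74·430² = 1 ✓
(3699+430√74)^2 = 27365201 + 3181140√74
(3699+430√74)^3 = 202447753299 + 23534073290√74
(3699+430√74)^4 = 1497708451540801 + 174105071018280√74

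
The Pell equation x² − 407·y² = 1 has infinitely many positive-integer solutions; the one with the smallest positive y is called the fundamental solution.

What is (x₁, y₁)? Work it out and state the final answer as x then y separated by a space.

2663 132

[20; 5,1,2,1,5,40] for √407; ℓ=6 ⇒ convergent index 5
i=0: a=20 ⇒ p=20, q=1
i=1: a=5 ⇒ p=101, q=5
…
i=3: a=2 ⇒ p=343, q=17
i=4: a=1 ⇒ p=464, q=23
i=5: a=5 ⇒ p=2663, q=132
→ (2663, 132).  Check: 2663²=7091569, 407·132²=7091568, difference 1.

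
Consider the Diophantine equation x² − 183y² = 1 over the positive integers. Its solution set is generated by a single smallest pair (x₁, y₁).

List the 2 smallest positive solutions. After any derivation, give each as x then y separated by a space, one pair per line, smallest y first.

487 36
474337 35064

[13; 1,1,8,1,1,26] for √183; ℓ=6 ⇒ convergent index 5
a_0=13:  p_0=13·1+0=13,  q_0=13·0+1=1
a_1=1:  p_1=1·13+1=14,  q_1=1·1+0=1
a_2=1:  p_2=1·14+13=27,  q_2=1·1+1=2
…
a_4=1:  p_4=1·230+27=257,  q_4=1·17+2=19
a_5=1:  p_5=1·257+230=487,  q_5=1·19+17=36
(x₁, y₁) = (487, 36);  487² − 183·36² = 1 ✓
(x_2, y_2) = (487·487 + 183·36·36, 487·36 + 36·487) = (474337, 35064)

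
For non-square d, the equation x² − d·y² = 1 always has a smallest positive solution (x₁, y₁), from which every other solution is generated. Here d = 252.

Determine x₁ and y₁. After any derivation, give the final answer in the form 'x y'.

127 8

d=252: √d = [15; 1,6,1,30] (ℓ=4, even), read p_3/q_3
step 0: (15, 1)  from 15·(1,0) + (0,1)
step 1: (16, 1)  from 1·(15,1) + (1,0)
step 2: (111, 7)  from 6·(16,1) + (15,1)
step 3: (127, 8)  from 1·(111,7) + (16,1)
fundamental: x₁=127, y₁=8  (since 16129 − 252·64 = 1)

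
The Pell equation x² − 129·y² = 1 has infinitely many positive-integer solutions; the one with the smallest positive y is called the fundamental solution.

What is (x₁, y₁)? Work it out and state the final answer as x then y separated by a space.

√129 = [11; 2,1,3,1,6,1,3,1,2,22, …], period ℓ=10 (even) → k=9
k=0  a_k=11  p_k/q_k = 11/1
k=1  a_k=2  p_k/q_k = 23/2
k=2  a_k=1  p_k/q_k = 34/3
k=3  a_k=3  p_k/q_k = 125/11
k=4  a_k=1  p_k/q_k = 159/14
k=5  a_k=6  p_k/q_k = 1079/95
…
k=8  a_k=1  p_k/q_k = 6031/531
k=9  a_k=2  p_k/q_k = 16855/1484
fundamental: x₁=16855, y₁=1484  (since 284091025 − 129·2202256 = 1)

16855 1484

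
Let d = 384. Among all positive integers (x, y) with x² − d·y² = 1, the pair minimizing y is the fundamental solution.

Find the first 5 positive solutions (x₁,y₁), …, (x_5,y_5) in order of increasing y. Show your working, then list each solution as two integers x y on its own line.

√384 = [19; 1,1,2,9,2,1,1,38, …], period ℓ=8 (even) → k=7
step 0: (19, 1)  from 19·(1,0) + (0,1)
step 1: (20, 1)  from 1·(19,1) + (1,0)
…
step 3: (98, 5)  from 2·(39,2) + (20,1)
step 4: (921, 47)  from 9·(98,5) + (39,2)
…
step 6: (2861, 146)  from 1·(1940,99) + (921,47)
step 7: (4801, 245)  from 1·(2861,146) + (1940,99)
(x₁, y₁) = (4801, 245);  4801² − 384·245² = 1 ✓
(x_2, y_2) = (4801·4801 + 384·245·245, 4801·245 + 245·4801) = (46099201, 2352490)
(x_3, y_3) = (4801·46099201 + 384·245·2352490, 4801·2352490 + 245·46099201) = (442644523201, 22588608735)
(x_4, y_4) = (4801·442644523201 + 384·245·22588608735, 4801·22588608735 + 245·442644523201) = (4250272665676801, 216895818720980)
(x_5, y_5) = (4801·4250272665676801 + 384·245·216895818720980, 4801·216895818720980 + 245·4250272665676801) = (40811117693184120001, 2082633628770241225)

4801 245
46099201 2352490
442644523201 22588608735
4250272665676801 216895818720980
40811117693184120001 2082633628770241225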